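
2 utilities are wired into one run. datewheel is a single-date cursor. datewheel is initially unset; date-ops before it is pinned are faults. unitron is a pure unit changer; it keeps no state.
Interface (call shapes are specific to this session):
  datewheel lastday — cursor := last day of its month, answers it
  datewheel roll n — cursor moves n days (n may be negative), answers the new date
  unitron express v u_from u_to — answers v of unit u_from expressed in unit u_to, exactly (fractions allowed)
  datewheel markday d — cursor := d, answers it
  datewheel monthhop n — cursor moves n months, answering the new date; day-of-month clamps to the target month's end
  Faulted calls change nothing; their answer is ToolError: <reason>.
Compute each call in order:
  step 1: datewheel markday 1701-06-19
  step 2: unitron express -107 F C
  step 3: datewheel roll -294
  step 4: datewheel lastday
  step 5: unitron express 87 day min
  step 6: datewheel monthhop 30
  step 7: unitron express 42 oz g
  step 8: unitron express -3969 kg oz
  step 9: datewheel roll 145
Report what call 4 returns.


Step: datewheel markday[d=1701-06-19]
Result: 1701-06-19
Step: unitron express[v=-107; u_from=F; u_to=C]
Result: -695/9
Step: datewheel roll[n=-294]
Result: 1700-08-29
Step: datewheel lastday[]
Result: 1700-08-31
Step: unitron express[v=87; u_from=day; u_to=min]
Result: 125280
Step: datewheel monthhop[n=30]
Result: 1703-02-28
Step: unitron express[v=42; u_from=oz; u_to=g]
Result: 952543977/800000
Step: unitron express[v=-3969; u_from=kg; u_to=oz]
Result: -907200000000/6479891
Step: datewheel roll[n=145]
Result: 1703-07-23

Answer: 1700-08-31


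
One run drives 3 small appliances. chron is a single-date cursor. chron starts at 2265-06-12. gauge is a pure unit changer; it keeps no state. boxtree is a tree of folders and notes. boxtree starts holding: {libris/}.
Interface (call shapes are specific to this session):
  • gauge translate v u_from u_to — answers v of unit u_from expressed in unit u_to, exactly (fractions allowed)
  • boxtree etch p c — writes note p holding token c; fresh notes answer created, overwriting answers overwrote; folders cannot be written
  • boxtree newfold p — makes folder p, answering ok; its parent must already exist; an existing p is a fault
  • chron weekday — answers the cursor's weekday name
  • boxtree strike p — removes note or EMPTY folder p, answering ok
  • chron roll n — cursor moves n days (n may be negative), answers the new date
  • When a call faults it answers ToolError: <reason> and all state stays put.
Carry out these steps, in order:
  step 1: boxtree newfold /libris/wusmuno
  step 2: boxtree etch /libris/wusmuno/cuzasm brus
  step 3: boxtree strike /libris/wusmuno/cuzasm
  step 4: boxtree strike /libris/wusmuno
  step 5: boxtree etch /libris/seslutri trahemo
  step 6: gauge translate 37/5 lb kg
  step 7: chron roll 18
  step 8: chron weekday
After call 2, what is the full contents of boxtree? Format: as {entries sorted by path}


Answer: {libris/, libris/wusmuno/, libris/wusmuno/cuzasm=brus}

Derivation:
! 1. boxtree newfold(p: /libris/wusmuno) => ok
! 2. boxtree etch(p: /libris/wusmuno/cuzasm, c: brus) => created
! 3. boxtree strike(p: /libris/wusmuno/cuzasm) => ok
! 4. boxtree strike(p: /libris/wusmuno) => ok
! 5. boxtree etch(p: /libris/seslutri, c: trahemo) => created
! 6. gauge translate(v: 37/5, u_from: lb, u_to: kg) => 1678291769/500000000
! 7. chron roll(n: 18) => 2265-06-30
! 8. chron weekday() => Friday


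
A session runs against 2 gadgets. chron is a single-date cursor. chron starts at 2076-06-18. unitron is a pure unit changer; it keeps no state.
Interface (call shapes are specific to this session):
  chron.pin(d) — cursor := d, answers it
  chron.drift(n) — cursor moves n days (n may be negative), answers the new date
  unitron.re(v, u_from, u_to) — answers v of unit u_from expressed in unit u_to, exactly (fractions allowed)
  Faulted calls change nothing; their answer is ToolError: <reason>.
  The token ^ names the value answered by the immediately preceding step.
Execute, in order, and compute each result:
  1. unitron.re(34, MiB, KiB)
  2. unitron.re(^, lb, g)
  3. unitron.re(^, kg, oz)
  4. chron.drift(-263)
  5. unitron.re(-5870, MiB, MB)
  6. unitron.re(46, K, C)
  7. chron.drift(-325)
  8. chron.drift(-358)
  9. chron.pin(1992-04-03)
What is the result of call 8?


==> re(34, MiB, KiB)
<== 34816
==> re(^, lb, g)
<== 49350849856/3125
==> re(^, kg, oz)
<== 557056000
==> drift(-263)
<== 2075-09-29
==> re(-5870, MiB, MB)
<== -19234816/3125
==> re(46, K, C)
<== -4543/20
==> drift(-325)
<== 2074-11-08
==> drift(-358)
<== 2073-11-15
==> pin(1992-04-03)
<== 1992-04-03

Answer: 2073-11-15


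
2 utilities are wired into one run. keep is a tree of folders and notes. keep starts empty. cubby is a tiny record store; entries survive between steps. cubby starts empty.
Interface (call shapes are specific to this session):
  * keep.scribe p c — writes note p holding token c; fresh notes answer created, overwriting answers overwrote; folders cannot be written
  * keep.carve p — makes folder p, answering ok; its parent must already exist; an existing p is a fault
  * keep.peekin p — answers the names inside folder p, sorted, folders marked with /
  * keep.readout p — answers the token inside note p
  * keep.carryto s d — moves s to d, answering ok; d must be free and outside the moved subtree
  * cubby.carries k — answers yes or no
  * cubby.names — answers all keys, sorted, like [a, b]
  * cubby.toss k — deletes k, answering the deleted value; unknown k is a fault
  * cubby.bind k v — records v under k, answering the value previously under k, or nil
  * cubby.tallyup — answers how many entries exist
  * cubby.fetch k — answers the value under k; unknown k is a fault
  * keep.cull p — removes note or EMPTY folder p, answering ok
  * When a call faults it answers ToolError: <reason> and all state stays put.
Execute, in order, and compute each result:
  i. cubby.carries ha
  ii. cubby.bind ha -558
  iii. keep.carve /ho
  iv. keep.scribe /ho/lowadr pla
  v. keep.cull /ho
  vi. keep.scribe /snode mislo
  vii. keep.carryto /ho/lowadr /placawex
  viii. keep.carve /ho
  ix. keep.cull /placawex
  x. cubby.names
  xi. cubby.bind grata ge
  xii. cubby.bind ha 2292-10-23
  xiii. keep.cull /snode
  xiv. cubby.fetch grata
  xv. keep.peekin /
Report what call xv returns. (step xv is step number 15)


CALL cubby.carries[k→ha]
RET  no
CALL cubby.bind[k→ha; v→-558]
RET  nil
CALL keep.carve[p→/ho]
RET  ok
CALL keep.scribe[p→/ho/lowadr; c→pla]
RET  created
CALL keep.cull[p→/ho]
RET  ToolError: not empty
CALL keep.scribe[p→/snode; c→mislo]
RET  created
CALL keep.carryto[s→/ho/lowadr; d→/placawex]
RET  ok
CALL keep.carve[p→/ho]
RET  ToolError: exists
CALL keep.cull[p→/placawex]
RET  ok
CALL cubby.names[]
RET  [ha]
CALL cubby.bind[k→grata; v→ge]
RET  nil
CALL cubby.bind[k→ha; v→2292-10-23]
RET  -558
CALL keep.cull[p→/snode]
RET  ok
CALL cubby.fetch[k→grata]
RET  ge
CALL keep.peekin[p→/]
RET  [ho/]

Answer: [ho/]


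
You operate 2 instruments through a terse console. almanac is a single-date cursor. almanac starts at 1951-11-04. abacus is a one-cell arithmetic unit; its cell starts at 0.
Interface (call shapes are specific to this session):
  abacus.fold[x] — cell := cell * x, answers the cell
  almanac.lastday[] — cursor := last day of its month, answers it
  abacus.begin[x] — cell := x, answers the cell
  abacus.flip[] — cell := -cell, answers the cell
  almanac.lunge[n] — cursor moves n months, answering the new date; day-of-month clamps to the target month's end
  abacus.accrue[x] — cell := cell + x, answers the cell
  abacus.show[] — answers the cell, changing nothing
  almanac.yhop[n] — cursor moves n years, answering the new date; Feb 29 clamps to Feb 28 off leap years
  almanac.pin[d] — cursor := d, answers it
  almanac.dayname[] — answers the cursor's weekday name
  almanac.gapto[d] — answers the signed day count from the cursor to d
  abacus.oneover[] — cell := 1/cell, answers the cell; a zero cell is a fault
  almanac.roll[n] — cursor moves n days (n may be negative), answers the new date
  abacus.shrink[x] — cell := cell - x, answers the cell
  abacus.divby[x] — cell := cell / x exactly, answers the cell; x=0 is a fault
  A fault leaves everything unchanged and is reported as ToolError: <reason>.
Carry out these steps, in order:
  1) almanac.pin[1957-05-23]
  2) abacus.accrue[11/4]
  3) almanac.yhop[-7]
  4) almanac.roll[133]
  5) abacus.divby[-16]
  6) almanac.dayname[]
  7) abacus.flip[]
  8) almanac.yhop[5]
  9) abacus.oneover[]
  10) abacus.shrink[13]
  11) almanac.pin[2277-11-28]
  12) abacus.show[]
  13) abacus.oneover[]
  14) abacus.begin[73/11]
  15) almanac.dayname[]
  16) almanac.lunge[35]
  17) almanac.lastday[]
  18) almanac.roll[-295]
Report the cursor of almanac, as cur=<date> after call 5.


Answer: cur=1950-10-03

Derivation:
;; almanac.pin(d→1957-05-23) : 1957-05-23
;; abacus.accrue(x→11/4) : 11/4
;; almanac.yhop(n→-7) : 1950-05-23
;; almanac.roll(n→133) : 1950-10-03
;; abacus.divby(x→-16) : -11/64
;; almanac.dayname() : Tuesday
;; abacus.flip() : 11/64
;; almanac.yhop(n→5) : 1955-10-03
;; abacus.oneover() : 64/11
;; abacus.shrink(x→13) : -79/11
;; almanac.pin(d→2277-11-28) : 2277-11-28
;; abacus.show() : -79/11
;; abacus.oneover() : -11/79
;; abacus.begin(x→73/11) : 73/11
;; almanac.dayname() : Wednesday
;; almanac.lunge(n→35) : 2280-10-28
;; almanac.lastday() : 2280-10-31
;; almanac.roll(n→-295) : 2280-01-10


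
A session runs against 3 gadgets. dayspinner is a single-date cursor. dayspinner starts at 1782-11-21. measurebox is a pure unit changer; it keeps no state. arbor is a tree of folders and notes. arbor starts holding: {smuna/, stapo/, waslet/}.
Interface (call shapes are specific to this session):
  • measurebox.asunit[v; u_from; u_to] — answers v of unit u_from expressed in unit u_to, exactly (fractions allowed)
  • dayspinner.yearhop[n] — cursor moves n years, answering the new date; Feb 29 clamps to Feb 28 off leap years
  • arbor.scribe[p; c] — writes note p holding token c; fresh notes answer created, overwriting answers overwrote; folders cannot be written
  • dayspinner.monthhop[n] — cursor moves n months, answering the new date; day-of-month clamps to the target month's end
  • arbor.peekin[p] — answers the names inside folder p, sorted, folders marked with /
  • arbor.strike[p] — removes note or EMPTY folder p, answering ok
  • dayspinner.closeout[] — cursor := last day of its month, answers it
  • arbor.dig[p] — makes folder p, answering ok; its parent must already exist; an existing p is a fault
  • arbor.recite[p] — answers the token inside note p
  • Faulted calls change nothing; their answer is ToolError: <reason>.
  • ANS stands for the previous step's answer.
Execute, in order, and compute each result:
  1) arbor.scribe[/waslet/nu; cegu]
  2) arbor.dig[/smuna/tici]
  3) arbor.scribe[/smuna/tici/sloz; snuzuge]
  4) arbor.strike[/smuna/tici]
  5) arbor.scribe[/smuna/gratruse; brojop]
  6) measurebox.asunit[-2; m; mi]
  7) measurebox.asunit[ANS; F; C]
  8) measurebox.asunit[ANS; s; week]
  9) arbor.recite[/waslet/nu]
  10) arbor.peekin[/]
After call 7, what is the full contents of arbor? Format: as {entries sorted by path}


Answer: {smuna/, smuna/gratruse=brojop, smuna/tici/, smuna/tici/sloz=snuzuge, stapo/, waslet/, waslet/nu=cegu}

Derivation:
I invoke arbor.scribe(p=/waslet/nu, c=cegu), and observe created.
I call arbor.dig(p=/smuna/tici), — result: ok.
I call arbor.scribe(p=/smuna/tici/sloz, c=snuzuge), — result: created.
I try arbor.strike(p=/smuna/tici), and see ToolError: not empty.
I invoke arbor.scribe(p=/smuna/gratruse, c=brojop), → created.
I run measurebox.asunit(v=-2, u_from=m, u_to=mi), giving -125/100584.
Using measurebox.asunit(v=ANS, u_from=F, u_to=C): -16094065/905256.
Using measurebox.asunit(v=ANS, u_from=s, u_to=week), and get -3218813/109499765760.
Calling arbor.recite(p=/waslet/nu), yielding cegu.
Using arbor.peekin(p=/), — result: [smuna/, stapo/, waslet/].


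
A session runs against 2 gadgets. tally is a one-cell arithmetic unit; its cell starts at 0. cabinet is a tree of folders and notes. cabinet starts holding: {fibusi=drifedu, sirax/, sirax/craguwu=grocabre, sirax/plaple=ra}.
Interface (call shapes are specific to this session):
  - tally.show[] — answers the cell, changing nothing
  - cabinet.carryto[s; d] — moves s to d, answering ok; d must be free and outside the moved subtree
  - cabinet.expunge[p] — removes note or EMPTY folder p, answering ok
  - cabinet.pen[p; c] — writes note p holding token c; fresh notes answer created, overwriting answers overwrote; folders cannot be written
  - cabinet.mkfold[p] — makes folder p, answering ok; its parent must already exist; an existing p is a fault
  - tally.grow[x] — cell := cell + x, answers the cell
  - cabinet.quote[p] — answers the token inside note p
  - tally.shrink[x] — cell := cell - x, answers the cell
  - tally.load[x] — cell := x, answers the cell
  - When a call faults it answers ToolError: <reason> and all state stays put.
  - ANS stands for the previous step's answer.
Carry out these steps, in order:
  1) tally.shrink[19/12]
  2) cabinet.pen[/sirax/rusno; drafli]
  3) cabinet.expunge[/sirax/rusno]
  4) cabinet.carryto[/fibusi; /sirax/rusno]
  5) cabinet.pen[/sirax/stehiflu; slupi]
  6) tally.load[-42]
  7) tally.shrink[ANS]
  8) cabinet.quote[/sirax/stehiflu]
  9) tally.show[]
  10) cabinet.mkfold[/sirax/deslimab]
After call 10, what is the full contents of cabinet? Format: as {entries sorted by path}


Answer: {sirax/, sirax/craguwu=grocabre, sirax/deslimab/, sirax/plaple=ra, sirax/rusno=drifedu, sirax/stehiflu=slupi}

Derivation:
-- 1. tally.shrink(x='19/12') => -19/12
-- 2. cabinet.pen(p='/sirax/rusno', c='drafli') => created
-- 3. cabinet.expunge(p='/sirax/rusno') => ok
-- 4. cabinet.carryto(s='/fibusi', d='/sirax/rusno') => ok
-- 5. cabinet.pen(p='/sirax/stehiflu', c='slupi') => created
-- 6. tally.load(x='-42') => -42
-- 7. tally.shrink(x='ANS') => 0
-- 8. cabinet.quote(p='/sirax/stehiflu') => slupi
-- 9. tally.show() => 0
-- 10. cabinet.mkfold(p='/sirax/deslimab') => ok


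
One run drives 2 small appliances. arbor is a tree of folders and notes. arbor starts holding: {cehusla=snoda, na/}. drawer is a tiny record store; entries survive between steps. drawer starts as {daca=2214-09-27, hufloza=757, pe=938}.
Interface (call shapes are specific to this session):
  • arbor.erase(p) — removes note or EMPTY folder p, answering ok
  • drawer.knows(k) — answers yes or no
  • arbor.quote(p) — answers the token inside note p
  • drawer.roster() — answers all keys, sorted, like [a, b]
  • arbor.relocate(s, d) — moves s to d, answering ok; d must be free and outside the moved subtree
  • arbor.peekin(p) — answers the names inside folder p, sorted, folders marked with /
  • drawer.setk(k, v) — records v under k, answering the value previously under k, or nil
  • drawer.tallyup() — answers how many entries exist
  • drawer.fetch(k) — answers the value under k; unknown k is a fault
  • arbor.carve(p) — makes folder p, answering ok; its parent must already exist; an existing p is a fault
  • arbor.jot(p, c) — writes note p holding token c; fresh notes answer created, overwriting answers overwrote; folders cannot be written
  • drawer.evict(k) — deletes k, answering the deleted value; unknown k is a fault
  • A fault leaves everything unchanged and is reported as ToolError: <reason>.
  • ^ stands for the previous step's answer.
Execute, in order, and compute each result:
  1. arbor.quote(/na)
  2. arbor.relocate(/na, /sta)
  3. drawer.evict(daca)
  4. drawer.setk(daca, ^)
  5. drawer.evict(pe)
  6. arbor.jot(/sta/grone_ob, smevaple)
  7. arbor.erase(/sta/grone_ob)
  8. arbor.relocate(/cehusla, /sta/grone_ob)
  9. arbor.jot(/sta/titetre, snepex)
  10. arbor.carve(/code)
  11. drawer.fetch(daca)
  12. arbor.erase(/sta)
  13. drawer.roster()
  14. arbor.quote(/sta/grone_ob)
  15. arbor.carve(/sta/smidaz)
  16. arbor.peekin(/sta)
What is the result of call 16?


Answer: [grone_ob, smidaz/, titetre]

Derivation:
# arbor.quote(p: /na) => ToolError: is a directory
# arbor.relocate(s: /na, d: /sta) => ok
# drawer.evict(k: daca) => 2214-09-27
# drawer.setk(k: daca, v: ^) => nil
# drawer.evict(k: pe) => 938
# arbor.jot(p: /sta/grone_ob, c: smevaple) => created
# arbor.erase(p: /sta/grone_ob) => ok
# arbor.relocate(s: /cehusla, d: /sta/grone_ob) => ok
# arbor.jot(p: /sta/titetre, c: snepex) => created
# arbor.carve(p: /code) => ok
# drawer.fetch(k: daca) => 2214-09-27
# arbor.erase(p: /sta) => ToolError: not empty
# drawer.roster() => [daca, hufloza]
# arbor.quote(p: /sta/grone_ob) => snoda
# arbor.carve(p: /sta/smidaz) => ok
# arbor.peekin(p: /sta) => [grone_ob, smidaz/, titetre]


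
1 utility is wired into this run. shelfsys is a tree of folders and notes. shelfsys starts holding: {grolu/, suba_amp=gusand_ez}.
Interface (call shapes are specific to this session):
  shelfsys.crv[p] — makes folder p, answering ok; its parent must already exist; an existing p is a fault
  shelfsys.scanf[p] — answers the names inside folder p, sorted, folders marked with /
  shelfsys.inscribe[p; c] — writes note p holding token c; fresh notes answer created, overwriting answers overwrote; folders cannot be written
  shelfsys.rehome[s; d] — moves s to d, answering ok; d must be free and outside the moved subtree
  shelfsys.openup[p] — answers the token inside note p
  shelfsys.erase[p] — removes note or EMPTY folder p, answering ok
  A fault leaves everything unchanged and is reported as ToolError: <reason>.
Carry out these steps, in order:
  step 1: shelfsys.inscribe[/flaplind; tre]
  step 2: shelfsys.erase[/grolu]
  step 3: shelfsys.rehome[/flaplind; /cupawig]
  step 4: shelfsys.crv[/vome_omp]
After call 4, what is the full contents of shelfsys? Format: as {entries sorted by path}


Answer: {cupawig=tre, suba_amp=gusand_ez, vome_omp/}

Derivation:
! 1. shelfsys.inscribe(p=/flaplind, c=tre) -> created
! 2. shelfsys.erase(p=/grolu) -> ok
! 3. shelfsys.rehome(s=/flaplind, d=/cupawig) -> ok
! 4. shelfsys.crv(p=/vome_omp) -> ok


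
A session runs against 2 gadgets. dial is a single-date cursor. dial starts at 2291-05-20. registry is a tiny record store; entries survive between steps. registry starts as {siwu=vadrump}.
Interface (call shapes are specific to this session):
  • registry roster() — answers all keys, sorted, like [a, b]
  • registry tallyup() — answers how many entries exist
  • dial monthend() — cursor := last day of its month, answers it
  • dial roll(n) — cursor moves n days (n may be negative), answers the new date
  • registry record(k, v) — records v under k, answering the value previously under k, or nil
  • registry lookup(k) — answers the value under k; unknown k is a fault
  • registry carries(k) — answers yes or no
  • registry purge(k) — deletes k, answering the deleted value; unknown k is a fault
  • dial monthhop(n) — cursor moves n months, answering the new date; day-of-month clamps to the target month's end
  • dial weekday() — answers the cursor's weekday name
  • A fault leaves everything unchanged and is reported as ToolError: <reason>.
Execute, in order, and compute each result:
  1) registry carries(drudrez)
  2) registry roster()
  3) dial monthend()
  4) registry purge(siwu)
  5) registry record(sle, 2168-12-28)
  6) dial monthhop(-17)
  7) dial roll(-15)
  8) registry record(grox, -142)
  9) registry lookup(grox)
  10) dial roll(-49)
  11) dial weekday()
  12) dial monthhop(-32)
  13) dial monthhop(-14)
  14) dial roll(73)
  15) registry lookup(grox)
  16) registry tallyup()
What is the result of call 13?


% registry carries k='drudrez'
= no
% registry roster
= [siwu]
% dial monthend
= 2291-05-31
% registry purge k='siwu'
= vadrump
% registry record k='sle' v='2168-12-28'
= nil
% dial monthhop n='-17'
= 2289-12-31
% dial roll n='-15'
= 2289-12-16
% registry record k='grox' v='-142'
= nil
% registry lookup k='grox'
= -142
% dial roll n='-49'
= 2289-10-28
% dial weekday
= Monday
% dial monthhop n='-32'
= 2287-02-28
% dial monthhop n='-14'
= 2285-12-28
% dial roll n='73'
= 2286-03-11
% registry lookup k='grox'
= -142
% registry tallyup
= 2

Answer: 2285-12-28


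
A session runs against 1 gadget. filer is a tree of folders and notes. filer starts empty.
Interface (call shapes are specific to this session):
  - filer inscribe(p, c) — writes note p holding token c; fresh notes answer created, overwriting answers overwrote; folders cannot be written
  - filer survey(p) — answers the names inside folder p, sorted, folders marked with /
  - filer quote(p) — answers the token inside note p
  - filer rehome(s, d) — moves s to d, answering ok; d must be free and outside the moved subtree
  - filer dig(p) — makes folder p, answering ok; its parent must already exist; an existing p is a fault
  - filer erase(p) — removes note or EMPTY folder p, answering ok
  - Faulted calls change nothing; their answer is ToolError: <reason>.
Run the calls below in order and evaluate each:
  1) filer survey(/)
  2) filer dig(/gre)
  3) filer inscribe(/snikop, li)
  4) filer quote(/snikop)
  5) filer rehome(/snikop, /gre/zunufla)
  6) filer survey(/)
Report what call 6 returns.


-> filer survey(/)
<- []
-> filer dig(/gre)
<- ok
-> filer inscribe(/snikop, li)
<- created
-> filer quote(/snikop)
<- li
-> filer rehome(/snikop, /gre/zunufla)
<- ok
-> filer survey(/)
<- [gre/]

Answer: [gre/]


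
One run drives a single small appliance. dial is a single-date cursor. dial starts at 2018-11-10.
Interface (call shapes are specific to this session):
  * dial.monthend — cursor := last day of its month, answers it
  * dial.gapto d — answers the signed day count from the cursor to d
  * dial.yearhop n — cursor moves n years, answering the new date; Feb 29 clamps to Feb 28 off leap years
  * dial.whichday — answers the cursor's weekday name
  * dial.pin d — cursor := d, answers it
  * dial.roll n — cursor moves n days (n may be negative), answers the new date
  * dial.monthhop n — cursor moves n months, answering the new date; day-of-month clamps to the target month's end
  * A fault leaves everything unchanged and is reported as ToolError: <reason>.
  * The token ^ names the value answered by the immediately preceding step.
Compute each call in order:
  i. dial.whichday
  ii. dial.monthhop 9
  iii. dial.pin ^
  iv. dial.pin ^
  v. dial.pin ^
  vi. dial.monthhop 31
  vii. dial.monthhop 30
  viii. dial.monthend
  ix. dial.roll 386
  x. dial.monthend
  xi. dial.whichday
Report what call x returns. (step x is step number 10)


Answer: 2025-10-31

Derivation:
> dial.whichday
[out] Saturday
> dial.monthhop n→9
[out] 2019-08-10
> dial.pin d→^
[out] 2019-08-10
> dial.pin d→^
[out] 2019-08-10
> dial.pin d→^
[out] 2019-08-10
> dial.monthhop n→31
[out] 2022-03-10
> dial.monthhop n→30
[out] 2024-09-10
> dial.monthend
[out] 2024-09-30
> dial.roll n→386
[out] 2025-10-21
> dial.monthend
[out] 2025-10-31
> dial.whichday
[out] Friday


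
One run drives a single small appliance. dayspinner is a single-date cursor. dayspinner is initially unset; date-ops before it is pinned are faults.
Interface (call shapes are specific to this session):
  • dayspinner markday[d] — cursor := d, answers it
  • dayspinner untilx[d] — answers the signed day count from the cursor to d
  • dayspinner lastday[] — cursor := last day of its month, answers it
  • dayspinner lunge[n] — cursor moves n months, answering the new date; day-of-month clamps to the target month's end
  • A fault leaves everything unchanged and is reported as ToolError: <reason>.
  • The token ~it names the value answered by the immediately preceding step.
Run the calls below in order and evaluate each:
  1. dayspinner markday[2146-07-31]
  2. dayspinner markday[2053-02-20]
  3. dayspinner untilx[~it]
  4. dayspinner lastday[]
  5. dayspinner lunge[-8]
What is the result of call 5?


Answer: 2052-06-28

Derivation:
% 1. dayspinner markday(d=2146-07-31) -> 2146-07-31
% 2. dayspinner markday(d=2053-02-20) -> 2053-02-20
% 3. dayspinner untilx(d=~it) -> 0
% 4. dayspinner lastday() -> 2053-02-28
% 5. dayspinner lunge(n=-8) -> 2052-06-28


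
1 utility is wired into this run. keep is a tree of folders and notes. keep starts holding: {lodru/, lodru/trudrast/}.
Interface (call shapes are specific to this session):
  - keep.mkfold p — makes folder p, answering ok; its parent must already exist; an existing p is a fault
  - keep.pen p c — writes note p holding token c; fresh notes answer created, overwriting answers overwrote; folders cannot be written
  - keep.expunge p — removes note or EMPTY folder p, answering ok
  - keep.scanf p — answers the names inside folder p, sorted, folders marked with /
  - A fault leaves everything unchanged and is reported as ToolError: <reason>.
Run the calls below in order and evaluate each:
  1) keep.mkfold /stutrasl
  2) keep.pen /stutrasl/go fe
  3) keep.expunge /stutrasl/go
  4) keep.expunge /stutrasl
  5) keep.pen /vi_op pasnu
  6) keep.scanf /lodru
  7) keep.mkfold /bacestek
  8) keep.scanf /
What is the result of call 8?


Answer: [bacestek/, lodru/, vi_op]

Derivation:
I try keep.mkfold using p='/stutrasl', giving ok.
I call keep.pen using p='/stutrasl/go', c='fe', yielding created.
I run keep.expunge using p='/stutrasl/go', and get ok.
I invoke keep.expunge using p='/stutrasl': ok.
Calling keep.pen using p='/vi_op', c='pasnu', — result: created.
Calling keep.scanf using p='/lodru', giving [trudrast/].
Using keep.mkfold using p='/bacestek', and get ok.
I invoke keep.scanf using p='/', — result: [bacestek/, lodru/, vi_op].


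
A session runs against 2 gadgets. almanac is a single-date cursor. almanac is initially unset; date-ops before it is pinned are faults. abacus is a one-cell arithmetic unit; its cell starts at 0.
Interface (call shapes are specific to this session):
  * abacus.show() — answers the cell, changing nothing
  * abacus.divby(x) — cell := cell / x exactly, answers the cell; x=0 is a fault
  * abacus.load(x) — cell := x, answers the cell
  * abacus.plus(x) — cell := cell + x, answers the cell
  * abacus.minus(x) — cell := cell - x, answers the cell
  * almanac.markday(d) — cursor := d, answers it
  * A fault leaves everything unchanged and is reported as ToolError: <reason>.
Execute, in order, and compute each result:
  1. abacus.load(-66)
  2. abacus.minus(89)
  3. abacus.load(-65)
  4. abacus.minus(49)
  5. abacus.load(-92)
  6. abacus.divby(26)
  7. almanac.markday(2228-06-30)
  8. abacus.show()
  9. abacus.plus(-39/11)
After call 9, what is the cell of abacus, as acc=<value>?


Answer: acc=-1013/143

Derivation:
Do: load[x='-66']
See: -66
Do: minus[x='89']
See: -155
Do: load[x='-65']
See: -65
Do: minus[x='49']
See: -114
Do: load[x='-92']
See: -92
Do: divby[x='26']
See: -46/13
Do: markday[d='2228-06-30']
See: 2228-06-30
Do: show[]
See: -46/13
Do: plus[x='-39/11']
See: -1013/143


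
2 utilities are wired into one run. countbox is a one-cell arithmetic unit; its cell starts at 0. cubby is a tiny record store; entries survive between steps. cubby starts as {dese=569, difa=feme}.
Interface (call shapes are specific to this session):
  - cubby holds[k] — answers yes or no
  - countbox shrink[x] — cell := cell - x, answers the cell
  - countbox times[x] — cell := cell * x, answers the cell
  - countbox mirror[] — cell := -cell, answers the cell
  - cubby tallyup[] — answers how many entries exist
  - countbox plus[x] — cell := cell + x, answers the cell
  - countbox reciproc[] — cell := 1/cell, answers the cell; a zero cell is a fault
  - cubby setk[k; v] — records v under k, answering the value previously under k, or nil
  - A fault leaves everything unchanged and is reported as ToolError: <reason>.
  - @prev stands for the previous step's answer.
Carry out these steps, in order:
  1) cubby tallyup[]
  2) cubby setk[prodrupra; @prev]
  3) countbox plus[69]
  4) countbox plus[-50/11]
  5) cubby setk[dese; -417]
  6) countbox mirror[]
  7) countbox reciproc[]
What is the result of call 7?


Answer: -11/709

Derivation:
$ cubby tallyup
[out] 2
$ cubby setk k=prodrupra v=@prev
[out] nil
$ countbox plus x=69
[out] 69
$ countbox plus x=-50/11
[out] 709/11
$ cubby setk k=dese v=-417
[out] 569
$ countbox mirror
[out] -709/11
$ countbox reciproc
[out] -11/709


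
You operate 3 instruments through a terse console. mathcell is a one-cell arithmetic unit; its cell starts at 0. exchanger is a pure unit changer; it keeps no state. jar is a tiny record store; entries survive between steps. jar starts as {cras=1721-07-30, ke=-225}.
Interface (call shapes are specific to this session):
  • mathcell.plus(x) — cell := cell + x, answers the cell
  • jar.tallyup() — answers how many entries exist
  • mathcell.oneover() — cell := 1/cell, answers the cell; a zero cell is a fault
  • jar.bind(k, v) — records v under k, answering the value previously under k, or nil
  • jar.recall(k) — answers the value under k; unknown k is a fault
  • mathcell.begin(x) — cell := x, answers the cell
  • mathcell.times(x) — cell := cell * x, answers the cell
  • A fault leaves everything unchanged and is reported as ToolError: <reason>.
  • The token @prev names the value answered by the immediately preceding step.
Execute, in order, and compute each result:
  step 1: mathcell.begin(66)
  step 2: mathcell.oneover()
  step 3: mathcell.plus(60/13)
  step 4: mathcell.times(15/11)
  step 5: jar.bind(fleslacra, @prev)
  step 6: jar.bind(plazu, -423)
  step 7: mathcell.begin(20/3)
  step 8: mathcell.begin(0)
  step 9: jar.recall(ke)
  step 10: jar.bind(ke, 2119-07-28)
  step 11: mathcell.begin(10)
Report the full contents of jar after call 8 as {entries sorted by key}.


Answer: {cras=1721-07-30, fleslacra=19865/3146, ke=-225, plazu=-423}

Derivation:
$ mathcell.begin x='66'
[out] 66
$ mathcell.oneover
[out] 1/66
$ mathcell.plus x='60/13'
[out] 3973/858
$ mathcell.times x='15/11'
[out] 19865/3146
$ jar.bind k='fleslacra' v='@prev'
[out] nil
$ jar.bind k='plazu' v='-423'
[out] nil
$ mathcell.begin x='20/3'
[out] 20/3
$ mathcell.begin x='0'
[out] 0
$ jar.recall k='ke'
[out] -225
$ jar.bind k='ke' v='2119-07-28'
[out] -225
$ mathcell.begin x='10'
[out] 10


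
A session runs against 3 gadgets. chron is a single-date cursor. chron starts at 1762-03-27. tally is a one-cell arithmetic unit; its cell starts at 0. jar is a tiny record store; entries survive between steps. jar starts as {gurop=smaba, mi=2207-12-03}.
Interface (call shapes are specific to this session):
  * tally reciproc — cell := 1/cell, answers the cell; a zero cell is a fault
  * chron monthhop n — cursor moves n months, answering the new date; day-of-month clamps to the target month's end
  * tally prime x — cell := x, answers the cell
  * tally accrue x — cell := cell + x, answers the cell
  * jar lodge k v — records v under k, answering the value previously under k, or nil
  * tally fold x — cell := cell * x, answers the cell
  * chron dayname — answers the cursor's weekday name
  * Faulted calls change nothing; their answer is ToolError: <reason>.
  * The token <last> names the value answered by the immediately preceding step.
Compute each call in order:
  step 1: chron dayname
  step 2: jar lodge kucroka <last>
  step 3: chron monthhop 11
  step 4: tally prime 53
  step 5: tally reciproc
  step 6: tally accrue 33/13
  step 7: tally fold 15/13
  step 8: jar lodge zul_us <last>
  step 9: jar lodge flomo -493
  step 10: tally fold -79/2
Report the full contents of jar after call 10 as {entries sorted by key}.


-- chron dayname() : Saturday
-- jar lodge(k: kucroka, v: <last>) : nil
-- chron monthhop(n: 11) : 1763-02-27
-- tally prime(x: 53) : 53
-- tally reciproc() : 1/53
-- tally accrue(x: 33/13) : 1762/689
-- tally fold(x: 15/13) : 26430/8957
-- jar lodge(k: zul_us, v: <last>) : nil
-- jar lodge(k: flomo, v: -493) : nil
-- tally fold(x: -79/2) : -1043985/8957

Answer: {flomo=-493, gurop=smaba, kucroka=Saturday, mi=2207-12-03, zul_us=26430/8957}


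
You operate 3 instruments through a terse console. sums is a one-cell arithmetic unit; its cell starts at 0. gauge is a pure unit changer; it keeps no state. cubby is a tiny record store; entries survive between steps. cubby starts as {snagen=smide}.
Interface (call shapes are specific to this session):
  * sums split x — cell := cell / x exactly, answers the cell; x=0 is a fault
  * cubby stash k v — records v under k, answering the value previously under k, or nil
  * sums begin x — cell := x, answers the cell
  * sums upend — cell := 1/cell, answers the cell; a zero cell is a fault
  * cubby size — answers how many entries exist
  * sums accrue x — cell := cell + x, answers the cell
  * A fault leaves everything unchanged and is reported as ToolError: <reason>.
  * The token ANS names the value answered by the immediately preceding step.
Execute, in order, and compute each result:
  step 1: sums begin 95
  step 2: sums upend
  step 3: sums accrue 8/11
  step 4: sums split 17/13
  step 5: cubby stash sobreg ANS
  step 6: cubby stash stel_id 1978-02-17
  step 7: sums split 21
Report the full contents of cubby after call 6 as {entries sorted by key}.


Answer: {snagen=smide, sobreg=10023/17765, stel_id=1978-02-17}

Derivation:
CALL sums begin[x='95']
RET  95
CALL sums upend[]
RET  1/95
CALL sums accrue[x='8/11']
RET  771/1045
CALL sums split[x='17/13']
RET  10023/17765
CALL cubby stash[k='sobreg'; v='ANS']
RET  nil
CALL cubby stash[k='stel_id'; v='1978-02-17']
RET  nil
CALL sums split[x='21']
RET  3341/124355


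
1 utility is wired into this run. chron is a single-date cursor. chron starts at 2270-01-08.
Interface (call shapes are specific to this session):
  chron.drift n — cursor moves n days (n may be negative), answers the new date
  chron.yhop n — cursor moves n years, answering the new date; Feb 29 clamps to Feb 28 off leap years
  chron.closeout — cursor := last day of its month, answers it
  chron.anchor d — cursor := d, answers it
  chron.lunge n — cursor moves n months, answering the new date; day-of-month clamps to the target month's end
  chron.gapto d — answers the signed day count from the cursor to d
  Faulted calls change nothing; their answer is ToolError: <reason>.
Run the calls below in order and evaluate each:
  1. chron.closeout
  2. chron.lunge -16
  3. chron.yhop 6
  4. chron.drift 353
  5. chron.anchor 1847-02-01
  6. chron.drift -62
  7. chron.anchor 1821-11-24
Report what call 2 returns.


Answer: 2268-09-30

Derivation:
% 1. chron.closeout() => 2270-01-31
% 2. chron.lunge(n→-16) => 2268-09-30
% 3. chron.yhop(n→6) => 2274-09-30
% 4. chron.drift(n→353) => 2275-09-18
% 5. chron.anchor(d→1847-02-01) => 1847-02-01
% 6. chron.drift(n→-62) => 1846-12-01
% 7. chron.anchor(d→1821-11-24) => 1821-11-24


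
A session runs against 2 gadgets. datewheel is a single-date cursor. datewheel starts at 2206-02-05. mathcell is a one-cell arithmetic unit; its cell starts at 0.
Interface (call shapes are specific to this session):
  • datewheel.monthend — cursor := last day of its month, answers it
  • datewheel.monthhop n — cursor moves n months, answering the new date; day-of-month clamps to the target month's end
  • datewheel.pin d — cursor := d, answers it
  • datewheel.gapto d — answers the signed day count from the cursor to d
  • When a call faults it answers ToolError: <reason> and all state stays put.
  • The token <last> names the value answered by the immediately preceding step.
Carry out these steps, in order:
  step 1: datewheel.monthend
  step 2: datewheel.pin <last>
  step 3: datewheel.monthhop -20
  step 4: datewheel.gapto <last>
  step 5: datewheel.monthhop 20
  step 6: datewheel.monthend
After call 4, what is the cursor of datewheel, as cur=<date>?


Answer: cur=2204-06-28

Derivation:
·→ monthend()
·← 2206-02-28
·→ pin(d: <last>)
·← 2206-02-28
·→ monthhop(n: -20)
·← 2204-06-28
·→ gapto(d: <last>)
·← 0
·→ monthhop(n: 20)
·← 2206-02-28
·→ monthend()
·← 2206-02-28


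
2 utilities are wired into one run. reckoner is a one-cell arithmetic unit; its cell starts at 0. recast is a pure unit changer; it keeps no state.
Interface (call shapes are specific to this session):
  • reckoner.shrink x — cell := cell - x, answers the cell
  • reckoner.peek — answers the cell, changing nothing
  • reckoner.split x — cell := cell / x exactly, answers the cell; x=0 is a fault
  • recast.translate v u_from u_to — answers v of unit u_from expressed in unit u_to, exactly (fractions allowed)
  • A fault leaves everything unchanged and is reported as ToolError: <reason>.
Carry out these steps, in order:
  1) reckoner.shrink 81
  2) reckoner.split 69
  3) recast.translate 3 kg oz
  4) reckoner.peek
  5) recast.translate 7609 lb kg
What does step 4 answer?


Answer: -27/23

Derivation:
I call shrink using x='81', which returns -81.
I use split using x='69', and observe -27/23.
Then translate using v='3', u_from='kg', u_to='oz', yielding 4800000000/45359237.
Calling peek: -27/23.
Next I call translate using v='7609', u_from='lb', u_to='kg', and see 345138434333/100000000.


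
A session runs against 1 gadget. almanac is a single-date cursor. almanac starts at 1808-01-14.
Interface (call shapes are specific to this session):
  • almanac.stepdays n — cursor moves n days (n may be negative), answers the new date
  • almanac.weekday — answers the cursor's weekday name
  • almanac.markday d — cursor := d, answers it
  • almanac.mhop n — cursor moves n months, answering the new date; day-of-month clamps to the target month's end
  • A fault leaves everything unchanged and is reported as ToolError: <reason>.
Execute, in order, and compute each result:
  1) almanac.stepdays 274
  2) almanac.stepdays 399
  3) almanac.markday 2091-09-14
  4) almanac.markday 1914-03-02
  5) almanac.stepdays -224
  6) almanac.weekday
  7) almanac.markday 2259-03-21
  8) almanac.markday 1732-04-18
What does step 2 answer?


Answer: 1809-11-17

Derivation:
$ stepdays n=274
:: 1808-10-14
$ stepdays n=399
:: 1809-11-17
$ markday d=2091-09-14
:: 2091-09-14
$ markday d=1914-03-02
:: 1914-03-02
$ stepdays n=-224
:: 1913-07-21
$ weekday
:: Monday
$ markday d=2259-03-21
:: 2259-03-21
$ markday d=1732-04-18
:: 1732-04-18


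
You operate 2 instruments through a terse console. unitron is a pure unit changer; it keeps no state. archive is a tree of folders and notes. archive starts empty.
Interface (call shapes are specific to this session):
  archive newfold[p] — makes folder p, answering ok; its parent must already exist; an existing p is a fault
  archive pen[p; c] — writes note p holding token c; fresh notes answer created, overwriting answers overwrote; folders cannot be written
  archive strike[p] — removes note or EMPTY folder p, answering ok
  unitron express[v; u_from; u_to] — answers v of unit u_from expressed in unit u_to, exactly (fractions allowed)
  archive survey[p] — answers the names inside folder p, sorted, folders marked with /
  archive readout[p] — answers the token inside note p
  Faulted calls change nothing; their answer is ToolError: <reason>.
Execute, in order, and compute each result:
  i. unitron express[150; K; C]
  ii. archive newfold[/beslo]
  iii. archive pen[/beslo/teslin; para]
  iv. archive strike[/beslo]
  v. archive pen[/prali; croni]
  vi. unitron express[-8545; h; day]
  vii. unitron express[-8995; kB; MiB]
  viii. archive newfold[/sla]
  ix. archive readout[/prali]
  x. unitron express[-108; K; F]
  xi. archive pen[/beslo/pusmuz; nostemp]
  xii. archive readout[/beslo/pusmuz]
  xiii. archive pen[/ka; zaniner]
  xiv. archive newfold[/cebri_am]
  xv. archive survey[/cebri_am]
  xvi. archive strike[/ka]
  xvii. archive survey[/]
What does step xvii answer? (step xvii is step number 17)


Answer: [beslo/, cebri_am/, prali, sla/]

Derivation:
-> unitron express(v→150, u_from→K, u_to→C)
<- -2463/20
-> archive newfold(p→/beslo)
<- ok
-> archive pen(p→/beslo/teslin, c→para)
<- created
-> archive strike(p→/beslo)
<- ToolError: not empty
-> archive pen(p→/prali, c→croni)
<- created
-> unitron express(v→-8545, u_from→h, u_to→day)
<- -8545/24
-> unitron express(v→-8995, u_from→kB, u_to→MiB)
<- -1124375/131072
-> archive newfold(p→/sla)
<- ok
-> archive readout(p→/prali)
<- croni
-> unitron express(v→-108, u_from→K, u_to→F)
<- -65407/100
-> archive pen(p→/beslo/pusmuz, c→nostemp)
<- created
-> archive readout(p→/beslo/pusmuz)
<- nostemp
-> archive pen(p→/ka, c→zaniner)
<- created
-> archive newfold(p→/cebri_am)
<- ok
-> archive survey(p→/cebri_am)
<- []
-> archive strike(p→/ka)
<- ok
-> archive survey(p→/)
<- [beslo/, cebri_am/, prali, sla/]
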